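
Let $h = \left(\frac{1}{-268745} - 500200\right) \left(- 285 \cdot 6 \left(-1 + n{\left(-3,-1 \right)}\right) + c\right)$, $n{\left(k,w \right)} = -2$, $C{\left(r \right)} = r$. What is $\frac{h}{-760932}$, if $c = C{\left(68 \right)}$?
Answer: $\frac{1687796237457}{493953310} \approx 3416.9$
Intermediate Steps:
$c = 68$
$h = - \frac{698747642307198}{268745}$ ($h = \left(\frac{1}{-268745} - 500200\right) \left(- 285 \cdot 6 \left(-1 - 2\right) + 68\right) = \left(- \frac{1}{268745} - 500200\right) \left(- 285 \cdot 6 \left(-3\right) + 68\right) = - \frac{134426249001 \left(\left(-285\right) \left(-18\right) + 68\right)}{268745} = - \frac{134426249001 \left(5130 + 68\right)}{268745} = \left(- \frac{134426249001}{268745}\right) 5198 = - \frac{698747642307198}{268745} \approx -2.6 \cdot 10^{9}$)
$\frac{h}{-760932} = - \frac{698747642307198}{268745 \left(-760932\right)} = \left(- \frac{698747642307198}{268745}\right) \left(- \frac{1}{760932}\right) = \frac{1687796237457}{493953310}$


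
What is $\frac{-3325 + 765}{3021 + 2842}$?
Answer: $- \frac{2560}{5863} \approx -0.43664$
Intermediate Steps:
$\frac{-3325 + 765}{3021 + 2842} = - \frac{2560}{5863}$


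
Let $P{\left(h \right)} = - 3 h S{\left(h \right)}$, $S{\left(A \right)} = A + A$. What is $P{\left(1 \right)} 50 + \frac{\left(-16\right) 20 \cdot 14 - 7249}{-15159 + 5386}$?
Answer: $- \frac{2920171}{9773} \approx -298.8$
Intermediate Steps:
$S{\left(A \right)} = 2 A$
$P{\left(h \right)} = - 6 h^{2}$ ($P{\left(h \right)} = - 3 h 2 h = - 6 h^{2}$)
$P{\left(1 \right)} 50 + \frac{\left(-16\right) 20 \cdot 14 - 7249}{-15159 + 5386} = - 6 \cdot 1^{2} \cdot 50 + \frac{\left(-16\right) 20 \cdot 14 - 7249}{-15159 + 5386} = \left(-6\right) 1 \cdot 50 + \frac{\left(-320\right) 14 - 7249}{-9773} = \left(-6\right) 50 + \left(-4480 - 7249\right) \left(- \frac{1}{9773}\right) = -300 - - \frac{11729}{9773} = -300 + \frac{11729}{9773} = - \frac{2920171}{9773}$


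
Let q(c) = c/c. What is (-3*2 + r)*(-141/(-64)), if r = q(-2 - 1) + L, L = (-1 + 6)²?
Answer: 705/16 ≈ 44.063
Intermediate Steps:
q(c) = 1
L = 25 (L = 5² = 25)
r = 26 (r = 1 + 25 = 26)
(-3*2 + r)*(-141/(-64)) = (-3*2 + 26)*(-141/(-64)) = (-6 + 26)*(-141*(-1/64)) = 20*(141/64) = 705/16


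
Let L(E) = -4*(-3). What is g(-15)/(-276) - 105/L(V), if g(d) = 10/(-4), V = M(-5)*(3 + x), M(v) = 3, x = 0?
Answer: -4825/552 ≈ -8.7409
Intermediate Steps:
V = 9 (V = 3*(3 + 0) = 3*3 = 9)
g(d) = -5/2 (g(d) = 10*(-¼) = -5/2)
L(E) = 12
g(-15)/(-276) - 105/L(V) = -5/2/(-276) - 105/12 = -5/2*(-1/276) - 105*1/12 = 5/552 - 35/4 = -4825/552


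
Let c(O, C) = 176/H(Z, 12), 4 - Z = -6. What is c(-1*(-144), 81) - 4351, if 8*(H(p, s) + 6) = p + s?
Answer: -57267/13 ≈ -4405.2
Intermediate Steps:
Z = 10 (Z = 4 - 1*(-6) = 4 + 6 = 10)
H(p, s) = -6 + p/8 + s/8 (H(p, s) = -6 + (p + s)/8 = -6 + (p/8 + s/8) = -6 + p/8 + s/8)
c(O, C) = -704/13 (c(O, C) = 176/(-6 + (⅛)*10 + (⅛)*12) = 176/(-6 + 5/4 + 3/2) = 176/(-13/4) = 176*(-4/13) = -704/13)
c(-1*(-144), 81) - 4351 = -704/13 - 4351 = -57267/13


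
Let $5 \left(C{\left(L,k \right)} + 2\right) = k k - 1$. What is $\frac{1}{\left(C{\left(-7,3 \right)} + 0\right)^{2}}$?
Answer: $\frac{25}{4} \approx 6.25$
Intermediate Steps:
$C{\left(L,k \right)} = - \frac{11}{5} + \frac{k^{2}}{5}$ ($C{\left(L,k \right)} = -2 + \frac{k k - 1}{5} = -2 + \frac{k^{2} - 1}{5} = -2 + \frac{-1 + k^{2}}{5} = -2 + \left(- \frac{1}{5} + \frac{k^{2}}{5}\right) = - \frac{11}{5} + \frac{k^{2}}{5}$)
$\frac{1}{\left(C{\left(-7,3 \right)} + 0\right)^{2}} = \frac{1}{\left(\left(- \frac{11}{5} + \frac{3^{2}}{5}\right) + 0\right)^{2}} = \frac{1}{\left(\left(- \frac{11}{5} + \frac{1}{5} \cdot 9\right) + 0\right)^{2}} = \frac{1}{\left(\left(- \frac{11}{5} + \frac{9}{5}\right) + 0\right)^{2}} = \frac{1}{\left(- \frac{2}{5} + 0\right)^{2}} = \frac{1}{\left(- \frac{2}{5}\right)^{2}} = \frac{1}{\frac{4}{25}} = \frac{25}{4}$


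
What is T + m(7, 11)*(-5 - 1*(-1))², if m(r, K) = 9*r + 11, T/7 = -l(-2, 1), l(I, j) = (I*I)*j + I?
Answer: 1170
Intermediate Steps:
l(I, j) = I + j*I² (l(I, j) = I²*j + I = j*I² + I = I + j*I²)
T = -14 (T = 7*(-(-2)*(1 - 2*1)) = 7*(-(-2)*(1 - 2)) = 7*(-(-2)*(-1)) = 7*(-1*2) = 7*(-2) = -14)
m(r, K) = 11 + 9*r
T + m(7, 11)*(-5 - 1*(-1))² = -14 + (11 + 9*7)*(-5 - 1*(-1))² = -14 + (11 + 63)*(-5 + 1)² = -14 + 74*(-4)² = -14 + 74*16 = -14 + 1184 = 1170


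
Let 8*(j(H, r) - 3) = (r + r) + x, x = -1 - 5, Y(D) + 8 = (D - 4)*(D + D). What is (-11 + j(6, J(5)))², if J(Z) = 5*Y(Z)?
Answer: 625/16 ≈ 39.063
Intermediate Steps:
Y(D) = -8 + 2*D*(-4 + D) (Y(D) = -8 + (D - 4)*(D + D) = -8 + (-4 + D)*(2*D) = -8 + 2*D*(-4 + D))
x = -6
J(Z) = -40 - 40*Z + 10*Z² (J(Z) = 5*(-8 - 8*Z + 2*Z²) = -40 - 40*Z + 10*Z²)
j(H, r) = 9/4 + r/4 (j(H, r) = 3 + ((r + r) - 6)/8 = 3 + (2*r - 6)/8 = 3 + (-6 + 2*r)/8 = 3 + (-¾ + r/4) = 9/4 + r/4)
(-11 + j(6, J(5)))² = (-11 + (9/4 + (-40 - 40*5 + 10*5²)/4))² = (-11 + (9/4 + (-40 - 200 + 10*25)/4))² = (-11 + (9/4 + (-40 - 200 + 250)/4))² = (-11 + (9/4 + (¼)*10))² = (-11 + (9/4 + 5/2))² = (-11 + 19/4)² = (-25/4)² = 625/16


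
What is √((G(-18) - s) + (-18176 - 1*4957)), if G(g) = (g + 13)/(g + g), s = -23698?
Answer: √20345/6 ≈ 23.773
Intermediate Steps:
G(g) = (13 + g)/(2*g) (G(g) = (13 + g)/((2*g)) = (13 + g)*(1/(2*g)) = (13 + g)/(2*g))
√((G(-18) - s) + (-18176 - 1*4957)) = √(((½)*(13 - 18)/(-18) - 1*(-23698)) + (-18176 - 1*4957)) = √(((½)*(-1/18)*(-5) + 23698) + (-18176 - 4957)) = √((5/36 + 23698) - 23133) = √(853133/36 - 23133) = √(20345/36) = √20345/6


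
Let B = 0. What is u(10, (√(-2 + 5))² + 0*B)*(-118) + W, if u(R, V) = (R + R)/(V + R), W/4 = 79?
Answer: 1748/13 ≈ 134.46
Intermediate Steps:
W = 316 (W = 4*79 = 316)
u(R, V) = 2*R/(R + V) (u(R, V) = (2*R)/(R + V) = 2*R/(R + V))
u(10, (√(-2 + 5))² + 0*B)*(-118) + W = (2*10/(10 + ((√(-2 + 5))² + 0*0)))*(-118) + 316 = (2*10/(10 + ((√3)² + 0)))*(-118) + 316 = (2*10/(10 + (3 + 0)))*(-118) + 316 = (2*10/(10 + 3))*(-118) + 316 = (2*10/13)*(-118) + 316 = (2*10*(1/13))*(-118) + 316 = (20/13)*(-118) + 316 = -2360/13 + 316 = 1748/13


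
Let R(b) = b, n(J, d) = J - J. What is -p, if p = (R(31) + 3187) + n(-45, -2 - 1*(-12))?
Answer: -3218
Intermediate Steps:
n(J, d) = 0
p = 3218 (p = (31 + 3187) + 0 = 3218 + 0 = 3218)
-p = -1*3218 = -3218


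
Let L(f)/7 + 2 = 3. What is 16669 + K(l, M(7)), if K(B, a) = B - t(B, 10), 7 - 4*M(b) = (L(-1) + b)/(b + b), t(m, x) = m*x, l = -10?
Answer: 16759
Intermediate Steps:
L(f) = 7 (L(f) = -14 + 7*3 = -14 + 21 = 7)
M(b) = 7/4 - (7 + b)/(8*b) (M(b) = 7/4 - (7 + b)/(4*(b + b)) = 7/4 - (7 + b)/(4*(2*b)) = 7/4 - (7 + b)*1/(2*b)/4 = 7/4 - (7 + b)/(8*b))
K(B, a) = -9*B (K(B, a) = B - B*10 = B - 10*B = -9*B)
16669 + K(l, M(7)) = 16669 - 9*(-10) = 16669 + 90 = 16759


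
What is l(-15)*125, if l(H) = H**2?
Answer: 28125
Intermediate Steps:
l(-15)*125 = (-15)**2*125 = 225*125 = 28125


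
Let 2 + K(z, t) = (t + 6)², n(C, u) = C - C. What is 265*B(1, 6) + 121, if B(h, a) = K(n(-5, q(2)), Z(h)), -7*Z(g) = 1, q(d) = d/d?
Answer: 425424/49 ≈ 8682.1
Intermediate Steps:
q(d) = 1
n(C, u) = 0
Z(g) = -⅐ (Z(g) = -⅐*1 = -⅐)
K(z, t) = -2 + (6 + t)² (K(z, t) = -2 + (t + 6)² = -2 + (6 + t)²)
B(h, a) = 1583/49 (B(h, a) = -2 + (6 - ⅐)² = -2 + (41/7)² = -2 + 1681/49 = 1583/49)
265*B(1, 6) + 121 = 265*(1583/49) + 121 = 419495/49 + 121 = 425424/49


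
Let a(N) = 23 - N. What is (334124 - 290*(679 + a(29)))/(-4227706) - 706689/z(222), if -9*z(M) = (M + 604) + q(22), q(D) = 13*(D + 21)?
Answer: 13444433738808/2927686405 ≈ 4592.2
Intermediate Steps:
q(D) = 273 + 13*D (q(D) = 13*(21 + D) = 273 + 13*D)
z(M) = -1163/9 - M/9 (z(M) = -((M + 604) + (273 + 13*22))/9 = -((604 + M) + (273 + 286))/9 = -((604 + M) + 559)/9 = -(1163 + M)/9 = -1163/9 - M/9)
(334124 - 290*(679 + a(29)))/(-4227706) - 706689/z(222) = (334124 - 290*(679 + (23 - 1*29)))/(-4227706) - 706689/(-1163/9 - 1/9*222) = (334124 - 290*(679 + (23 - 29)))*(-1/4227706) - 706689/(-1163/9 - 74/3) = (334124 - 290*(679 - 6))*(-1/4227706) - 706689/(-1385/9) = (334124 - 290*673)*(-1/4227706) - 706689*(-9/1385) = (334124 - 195170)*(-1/4227706) + 6360201/1385 = 138954*(-1/4227706) + 6360201/1385 = -69477/2113853 + 6360201/1385 = 13444433738808/2927686405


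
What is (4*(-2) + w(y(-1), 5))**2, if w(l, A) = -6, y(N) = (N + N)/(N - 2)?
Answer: 196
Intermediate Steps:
y(N) = 2*N/(-2 + N) (y(N) = (2*N)/(-2 + N) = 2*N/(-2 + N))
(4*(-2) + w(y(-1), 5))**2 = (4*(-2) - 6)**2 = (-8 - 6)**2 = (-14)**2 = 196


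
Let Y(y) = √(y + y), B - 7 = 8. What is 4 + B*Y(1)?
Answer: 4 + 15*√2 ≈ 25.213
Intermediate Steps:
B = 15 (B = 7 + 8 = 15)
Y(y) = √2*√y (Y(y) = √(2*y) = √2*√y)
4 + B*Y(1) = 4 + 15*(√2*√1) = 4 + 15*(√2*1) = 4 + 15*√2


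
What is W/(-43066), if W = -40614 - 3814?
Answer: 22214/21533 ≈ 1.0316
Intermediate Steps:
W = -44428
W/(-43066) = -44428/(-43066) = -44428*(-1/43066) = 22214/21533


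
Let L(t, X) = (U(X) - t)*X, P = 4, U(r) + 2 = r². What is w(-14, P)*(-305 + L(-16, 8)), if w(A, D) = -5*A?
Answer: 22330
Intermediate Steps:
U(r) = -2 + r²
L(t, X) = X*(-2 + X² - t) (L(t, X) = ((-2 + X²) - t)*X = (-2 + X² - t)*X = X*(-2 + X² - t))
w(-14, P)*(-305 + L(-16, 8)) = (-5*(-14))*(-305 + 8*(-2 + 8² - 1*(-16))) = 70*(-305 + 8*(-2 + 64 + 16)) = 70*(-305 + 8*78) = 70*(-305 + 624) = 70*319 = 22330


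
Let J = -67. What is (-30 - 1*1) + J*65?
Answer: -4386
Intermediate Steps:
(-30 - 1*1) + J*65 = (-30 - 1*1) - 67*65 = (-30 - 1) - 4355 = -31 - 4355 = -4386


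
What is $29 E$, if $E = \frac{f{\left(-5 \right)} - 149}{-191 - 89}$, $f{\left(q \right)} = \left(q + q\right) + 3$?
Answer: $\frac{1131}{70} \approx 16.157$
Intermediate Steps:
$f{\left(q \right)} = 3 + 2 q$ ($f{\left(q \right)} = 2 q + 3 = 3 + 2 q$)
$E = \frac{39}{70}$ ($E = \frac{\left(3 + 2 \left(-5\right)\right) - 149}{-191 - 89} = \frac{\left(3 - 10\right) - 149}{-280} = \left(-7 - 149\right) \left(- \frac{1}{280}\right) = \left(-156\right) \left(- \frac{1}{280}\right) = \frac{39}{70} \approx 0.55714$)
$29 E = 29 \cdot \frac{39}{70} = \frac{1131}{70}$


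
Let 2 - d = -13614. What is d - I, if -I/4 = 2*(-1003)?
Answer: 5592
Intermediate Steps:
d = 13616 (d = 2 - 1*(-13614) = 2 + 13614 = 13616)
I = 8024 (I = -8*(-1003) = -4*(-2006) = 8024)
d - I = 13616 - 1*8024 = 13616 - 8024 = 5592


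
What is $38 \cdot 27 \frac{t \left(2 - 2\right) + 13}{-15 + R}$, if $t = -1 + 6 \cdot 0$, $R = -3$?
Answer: $-741$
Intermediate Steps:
$t = -1$ ($t = -1 + 0 = -1$)
$38 \cdot 27 \frac{t \left(2 - 2\right) + 13}{-15 + R} = 38 \cdot 27 \frac{- (2 - 2) + 13}{-15 - 3} = 1026 \frac{\left(-1\right) 0 + 13}{-18} = 1026 \left(0 + 13\right) \left(- \frac{1}{18}\right) = 1026 \cdot 13 \left(- \frac{1}{18}\right) = 1026 \left(- \frac{13}{18}\right) = -741$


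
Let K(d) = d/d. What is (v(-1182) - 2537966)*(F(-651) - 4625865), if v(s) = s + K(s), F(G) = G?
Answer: 11747404221852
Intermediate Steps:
K(d) = 1
v(s) = 1 + s (v(s) = s + 1 = 1 + s)
(v(-1182) - 2537966)*(F(-651) - 4625865) = ((1 - 1182) - 2537966)*(-651 - 4625865) = (-1181 - 2537966)*(-4626516) = -2539147*(-4626516) = 11747404221852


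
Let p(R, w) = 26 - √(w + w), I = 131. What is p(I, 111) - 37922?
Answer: -37896 - √222 ≈ -37911.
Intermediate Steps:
p(R, w) = 26 - √2*√w (p(R, w) = 26 - √(2*w) = 26 - √2*√w)
p(I, 111) - 37922 = (26 - √2*√111) - 37922 = (26 - √222) - 37922 = -37896 - √222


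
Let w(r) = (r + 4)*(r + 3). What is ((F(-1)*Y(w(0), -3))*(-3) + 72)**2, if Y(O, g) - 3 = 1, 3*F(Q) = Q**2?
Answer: 4624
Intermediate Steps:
w(r) = (3 + r)*(4 + r) (w(r) = (4 + r)*(3 + r) = (3 + r)*(4 + r))
F(Q) = Q**2/3
Y(O, g) = 4 (Y(O, g) = 3 + 1 = 4)
((F(-1)*Y(w(0), -3))*(-3) + 72)**2 = ((((1/3)*(-1)**2)*4)*(-3) + 72)**2 = ((((1/3)*1)*4)*(-3) + 72)**2 = (((1/3)*4)*(-3) + 72)**2 = ((4/3)*(-3) + 72)**2 = (-4 + 72)**2 = 68**2 = 4624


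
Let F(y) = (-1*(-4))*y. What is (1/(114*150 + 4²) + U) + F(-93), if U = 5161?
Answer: 81968525/17116 ≈ 4789.0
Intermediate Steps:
F(y) = 4*y
(1/(114*150 + 4²) + U) + F(-93) = (1/(114*150 + 4²) + 5161) + 4*(-93) = (1/(17100 + 16) + 5161) - 372 = (1/17116 + 5161) - 372 = 88335677/17116 - 372 = 81968525/17116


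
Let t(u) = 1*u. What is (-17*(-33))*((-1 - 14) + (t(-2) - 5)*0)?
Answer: -8415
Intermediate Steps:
t(u) = u
(-17*(-33))*((-1 - 14) + (t(-2) - 5)*0) = (-17*(-33))*((-1 - 14) + (-2 - 5)*0) = 561*(-15 - 7*0) = 561*(-15 + 0) = 561*(-15) = -8415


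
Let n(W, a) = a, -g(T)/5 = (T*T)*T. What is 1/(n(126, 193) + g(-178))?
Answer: 1/28198953 ≈ 3.5462e-8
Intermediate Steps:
g(T) = -5*T**3 (g(T) = -5*T*T*T = -5*T**2*T = -5*T**3)
1/(n(126, 193) + g(-178)) = 1/(193 - 5*(-178)**3) = 1/(193 - 5*(-5639752)) = 1/(193 + 28198760) = 1/28198953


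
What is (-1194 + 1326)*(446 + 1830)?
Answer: 300432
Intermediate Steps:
(-1194 + 1326)*(446 + 1830) = 132*2276 = 300432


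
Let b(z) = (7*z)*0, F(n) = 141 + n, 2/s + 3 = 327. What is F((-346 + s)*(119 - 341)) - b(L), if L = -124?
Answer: 2077694/27 ≈ 76952.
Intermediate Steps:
s = 1/162 (s = 2/(-3 + 327) = 2/324 = 2*(1/324) = 1/162 ≈ 0.0061728)
b(z) = 0
F((-346 + s)*(119 - 341)) - b(L) = (141 + (-346 + 1/162)*(119 - 341)) - 1*0 = (141 - 56051/162*(-222)) + 0 = (141 + 2073887/27) + 0 = 2077694/27 + 0 = 2077694/27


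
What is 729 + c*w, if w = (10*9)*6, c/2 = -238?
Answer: -256311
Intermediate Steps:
c = -476 (c = 2*(-238) = -476)
w = 540 (w = 90*6 = 540)
729 + c*w = 729 - 476*540 = 729 - 257040 = -256311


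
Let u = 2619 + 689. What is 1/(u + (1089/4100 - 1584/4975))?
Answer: 163180/539790827 ≈ 0.00030230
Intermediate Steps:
u = 3308
1/(u + (1089/4100 - 1584/4975)) = 1/(3308 + (1089/4100 - 1584/4975)) = 1/(3308 - 8613/163180) = 1/(539790827/163180) = 163180/539790827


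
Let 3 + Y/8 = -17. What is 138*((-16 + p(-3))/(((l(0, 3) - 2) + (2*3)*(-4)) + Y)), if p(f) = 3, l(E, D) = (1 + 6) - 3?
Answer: 69/7 ≈ 9.8571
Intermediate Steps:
l(E, D) = 4 (l(E, D) = 7 - 3 = 4)
Y = -160 (Y = -24 + 8*(-17) = -24 - 136 = -160)
138*((-16 + p(-3))/(((l(0, 3) - 2) + (2*3)*(-4)) + Y)) = 138*((-16 + 3)/(((4 - 2) + (2*3)*(-4)) - 160)) = 138*(-13/((2 + 6*(-4)) - 160)) = 138*(-13/((2 - 24) - 160)) = 138*(-13/(-22 - 160)) = 138*(-13/(-182)) = 138*(-13*(-1/182)) = 138*(1/14) = 69/7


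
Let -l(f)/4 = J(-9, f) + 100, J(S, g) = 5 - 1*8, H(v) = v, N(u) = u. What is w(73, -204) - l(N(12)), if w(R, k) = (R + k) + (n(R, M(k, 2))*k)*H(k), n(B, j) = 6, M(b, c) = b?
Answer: 249953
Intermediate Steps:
J(S, g) = -3 (J(S, g) = 5 - 8 = -3)
w(R, k) = R + k + 6*k² (w(R, k) = (R + k) + (6*k)*k = (R + k) + 6*k² = R + k + 6*k²)
l(f) = -388 (l(f) = -4*(-3 + 100) = -4*97 = -388)
w(73, -204) - l(N(12)) = (73 - 204 + 6*(-204)²) - 1*(-388) = (73 - 204 + 6*41616) + 388 = (73 - 204 + 249696) + 388 = 249565 + 388 = 249953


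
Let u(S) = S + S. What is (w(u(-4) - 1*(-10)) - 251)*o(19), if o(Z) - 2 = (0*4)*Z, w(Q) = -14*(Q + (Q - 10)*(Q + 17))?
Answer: 3698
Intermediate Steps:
u(S) = 2*S
w(Q) = -14*Q - 14*(-10 + Q)*(17 + Q) (w(Q) = -14*(Q + (-10 + Q)*(17 + Q)) = -14*Q - 14*(-10 + Q)*(17 + Q))
o(Z) = 2 (o(Z) = 2 + (0*4)*Z = 2 + 0*Z = 2 + 0 = 2)
(w(u(-4) - 1*(-10)) - 251)*o(19) = ((2380 - 112*(2*(-4) - 1*(-10)) - 14*(2*(-4) - 1*(-10))²) - 251)*2 = ((2380 - 112*(-8 + 10) - 14*(-8 + 10)²) - 251)*2 = ((2380 - 112*2 - 14*2²) - 251)*2 = ((2380 - 224 - 14*4) - 251)*2 = ((2380 - 224 - 56) - 251)*2 = (2100 - 251)*2 = 1849*2 = 3698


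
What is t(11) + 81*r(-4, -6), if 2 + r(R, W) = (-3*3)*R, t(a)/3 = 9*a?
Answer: 3051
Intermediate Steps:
t(a) = 27*a (t(a) = 3*(9*a) = 27*a)
r(R, W) = -2 - 9*R (r(R, W) = -2 + (-3*3)*R = -2 - 9*R)
t(11) + 81*r(-4, -6) = 27*11 + 81*(-2 - 9*(-4)) = 297 + 81*(-2 + 36) = 297 + 81*34 = 297 + 2754 = 3051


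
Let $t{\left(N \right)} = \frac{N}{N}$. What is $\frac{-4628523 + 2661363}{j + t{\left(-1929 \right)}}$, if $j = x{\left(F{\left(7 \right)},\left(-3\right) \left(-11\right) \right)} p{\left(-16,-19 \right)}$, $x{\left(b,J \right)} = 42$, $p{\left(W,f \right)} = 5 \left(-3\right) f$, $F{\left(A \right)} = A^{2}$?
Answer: $- \frac{1967160}{11971} \approx -164.33$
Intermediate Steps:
$p{\left(W,f \right)} = - 15 f$
$t{\left(N \right)} = 1$
$j = 11970$ ($j = 42 \left(\left(-15\right) \left(-19\right)\right) = 42 \cdot 285 = 11970$)
$\frac{-4628523 + 2661363}{j + t{\left(-1929 \right)}} = \frac{-4628523 + 2661363}{11970 + 1} = - \frac{1967160}{11971}$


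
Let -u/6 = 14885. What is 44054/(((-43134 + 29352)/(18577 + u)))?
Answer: 1558035791/6891 ≈ 2.2610e+5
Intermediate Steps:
u = -89310 (u = -6*14885 = -89310)
44054/(((-43134 + 29352)/(18577 + u))) = 44054/(((-43134 + 29352)/(18577 - 89310))) = 44054/((-13782/(-70733))) = 44054/((-13782*(-1/70733))) = 44054/(13782/70733) = 44054*(70733/13782) = 1558035791/6891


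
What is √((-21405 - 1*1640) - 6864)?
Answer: I*√29909 ≈ 172.94*I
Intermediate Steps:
√((-21405 - 1*1640) - 6864) = √((-21405 - 1640) - 6864) = √(-23045 - 6864) = √(-29909) = I*√29909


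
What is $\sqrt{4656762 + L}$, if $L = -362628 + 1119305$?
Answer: $\sqrt{5413439} \approx 2326.7$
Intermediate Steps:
$L = 756677$
$\sqrt{4656762 + L} = \sqrt{4656762 + 756677} = \sqrt{5413439}$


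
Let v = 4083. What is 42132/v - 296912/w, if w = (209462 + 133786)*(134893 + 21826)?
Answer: 47217204721031/4575808174227 ≈ 10.319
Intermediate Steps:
w = 53793483312 (w = 343248*156719 = 53793483312)
42132/v - 296912/w = 42132/4083 - 296912/53793483312 = 42132*(1/4083) - 296912*1/53793483312 = 14044/1361 - 18557/3362092707 = 47217204721031/4575808174227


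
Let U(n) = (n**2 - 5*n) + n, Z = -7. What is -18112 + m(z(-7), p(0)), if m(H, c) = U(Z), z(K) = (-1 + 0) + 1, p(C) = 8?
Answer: -18035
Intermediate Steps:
U(n) = n**2 - 4*n
z(K) = 0 (z(K) = -1 + 1 = 0)
m(H, c) = 77 (m(H, c) = -7*(-4 - 7) = -7*(-11) = 77)
-18112 + m(z(-7), p(0)) = -18112 + 77 = -18035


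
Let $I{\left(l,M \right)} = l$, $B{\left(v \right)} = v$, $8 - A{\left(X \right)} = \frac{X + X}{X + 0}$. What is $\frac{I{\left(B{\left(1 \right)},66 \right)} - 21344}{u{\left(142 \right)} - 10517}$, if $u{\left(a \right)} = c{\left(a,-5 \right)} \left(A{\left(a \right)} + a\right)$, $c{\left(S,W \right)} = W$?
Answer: $\frac{21343}{11257} \approx 1.896$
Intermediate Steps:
$A{\left(X \right)} = 6$ ($A{\left(X \right)} = 8 - \frac{X + X}{X + 0} = 8 - \frac{2 X}{X} = 8 - 2 = 6$)
$u{\left(a \right)} = -30 - 5 a$ ($u{\left(a \right)} = - 5 \left(6 + a\right) = -30 - 5 a$)
$\frac{I{\left(B{\left(1 \right)},66 \right)} - 21344}{u{\left(142 \right)} - 10517} = \frac{1 - 21344}{\left(-30 - 710\right) - 10517} = - \frac{21343}{\left(-30 - 710\right) - 10517} = - \frac{21343}{-740 - 10517} = - \frac{21343}{-11257} = \left(-21343\right) \left(- \frac{1}{11257}\right) = \frac{21343}{11257}$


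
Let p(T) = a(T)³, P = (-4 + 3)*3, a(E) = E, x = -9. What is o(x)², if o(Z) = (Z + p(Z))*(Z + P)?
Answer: 78428736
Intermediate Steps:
P = -3 (P = -1*3 = -3)
p(T) = T³
o(Z) = (-3 + Z)*(Z + Z³) (o(Z) = (Z + Z³)*(Z - 3) = (Z + Z³)*(-3 + Z) = (-3 + Z)*(Z + Z³))
o(x)² = (-9*(-3 - 9 + (-9)³ - 3*(-9)²))² = (-9*(-3 - 9 - 729 - 3*81))² = (-9*(-3 - 9 - 729 - 243))² = (-9*(-984))² = 8856² = 78428736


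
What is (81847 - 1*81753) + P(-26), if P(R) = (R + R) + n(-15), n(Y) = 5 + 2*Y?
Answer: 17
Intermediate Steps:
P(R) = -25 + 2*R (P(R) = (R + R) + (5 + 2*(-15)) = 2*R + (5 - 30) = 2*R - 25 = -25 + 2*R)
(81847 - 1*81753) + P(-26) = (81847 - 1*81753) + (-25 + 2*(-26)) = (81847 - 81753) + (-25 - 52) = 94 - 77 = 17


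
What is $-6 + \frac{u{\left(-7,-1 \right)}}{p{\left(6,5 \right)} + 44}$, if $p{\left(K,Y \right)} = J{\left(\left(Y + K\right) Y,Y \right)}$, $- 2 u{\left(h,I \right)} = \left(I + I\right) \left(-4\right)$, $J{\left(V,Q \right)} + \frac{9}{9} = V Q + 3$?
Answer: $- \frac{1930}{321} \approx -6.0125$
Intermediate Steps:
$J{\left(V,Q \right)} = 2 + Q V$ ($J{\left(V,Q \right)} = -1 + \left(V Q + 3\right) = -1 + \left(Q V + 3\right) = -1 + \left(3 + Q V\right) = 2 + Q V$)
$u{\left(h,I \right)} = 4 I$ ($u{\left(h,I \right)} = - \frac{\left(I + I\right) \left(-4\right)}{2} = - \frac{2 I \left(-4\right)}{2} = - \frac{\left(-8\right) I}{2} = 4 I$)
$p{\left(K,Y \right)} = 2 + Y^{2} \left(K + Y\right)$ ($p{\left(K,Y \right)} = 2 + Y \left(Y + K\right) Y = 2 + Y \left(K + Y\right) Y = 2 + Y Y \left(K + Y\right) = 2 + Y^{2} \left(K + Y\right)$)
$-6 + \frac{u{\left(-7,-1 \right)}}{p{\left(6,5 \right)} + 44} = -6 + \frac{4 \left(-1\right)}{\left(2 + 5^{2} \left(6 + 5\right)\right) + 44} = -6 - \frac{4}{\left(2 + 25 \cdot 11\right) + 44} = -6 - \frac{4}{\left(2 + 275\right) + 44} = -6 - \frac{4}{277 + 44} = -6 - \frac{4}{321} = - \frac{1930}{321}$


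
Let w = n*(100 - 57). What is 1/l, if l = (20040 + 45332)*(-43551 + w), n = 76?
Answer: -1/2633380276 ≈ -3.7974e-10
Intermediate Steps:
w = 3268 (w = 76*(100 - 57) = 76*43 = 3268)
l = -2633380276 (l = (20040 + 45332)*(-43551 + 3268) = 65372*(-40283) = -2633380276)
1/l = 1/(-2633380276) = -1/2633380276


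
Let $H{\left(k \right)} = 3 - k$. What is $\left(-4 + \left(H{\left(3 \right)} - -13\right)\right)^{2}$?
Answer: $81$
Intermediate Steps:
$\left(-4 + \left(H{\left(3 \right)} - -13\right)\right)^{2} = \left(-4 + \left(\left(3 - 3\right) - -13\right)\right)^{2} = \left(-4 + \left(\left(3 - 3\right) + 13\right)\right)^{2} = \left(-4 + \left(0 + 13\right)\right)^{2} = \left(-4 + 13\right)^{2} = 9^{2} = 81$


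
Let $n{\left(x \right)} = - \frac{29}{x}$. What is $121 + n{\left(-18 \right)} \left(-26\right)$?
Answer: $\frac{712}{9} \approx 79.111$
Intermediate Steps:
$121 + n{\left(-18 \right)} \left(-26\right) = 121 + - \frac{29}{-18} \left(-26\right) = 121 + \left(-29\right) \left(- \frac{1}{18}\right) \left(-26\right) = 121 + \frac{29}{18} \left(-26\right) = 121 - \frac{377}{9} = \frac{712}{9}$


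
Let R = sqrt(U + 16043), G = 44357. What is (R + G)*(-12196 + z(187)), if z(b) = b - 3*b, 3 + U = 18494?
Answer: -557567490 - 12570*sqrt(34534) ≈ -5.5990e+8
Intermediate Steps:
U = 18491 (U = -3 + 18494 = 18491)
z(b) = -2*b
R = sqrt(34534) (R = sqrt(18491 + 16043) = sqrt(34534) ≈ 185.83)
(R + G)*(-12196 + z(187)) = (sqrt(34534) + 44357)*(-12196 - 2*187) = (44357 + sqrt(34534))*(-12196 - 374) = (44357 + sqrt(34534))*(-12570) = -557567490 - 12570*sqrt(34534)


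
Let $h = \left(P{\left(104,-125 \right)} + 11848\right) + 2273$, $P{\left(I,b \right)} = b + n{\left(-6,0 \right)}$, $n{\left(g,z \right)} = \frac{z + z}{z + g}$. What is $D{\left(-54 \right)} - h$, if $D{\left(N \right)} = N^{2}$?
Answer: $-11080$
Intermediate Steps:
$n{\left(g,z \right)} = \frac{2 z}{g + z}$
$P{\left(I,b \right)} = b$ ($P{\left(I,b \right)} = b + 2 \cdot 0 \frac{1}{-6 + 0} = b + 2 \cdot 0 \frac{1}{-6} = b + 2 \cdot 0 \left(- \frac{1}{6}\right) = b + 0 = b$)
$h = 13996$ ($h = \left(-125 + 11848\right) + 2273 = 11723 + 2273 = 13996$)
$D{\left(-54 \right)} - h = \left(-54\right)^{2} - 13996 = 2916 - 13996 = -11080$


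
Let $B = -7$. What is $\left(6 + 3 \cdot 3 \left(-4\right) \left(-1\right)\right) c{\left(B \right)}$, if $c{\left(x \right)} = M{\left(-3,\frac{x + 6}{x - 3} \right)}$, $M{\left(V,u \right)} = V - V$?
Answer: $0$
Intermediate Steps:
$M{\left(V,u \right)} = 0$
$c{\left(x \right)} = 0$
$\left(6 + 3 \cdot 3 \left(-4\right) \left(-1\right)\right) c{\left(B \right)} = \left(6 + 3 \cdot 3 \left(-4\right) \left(-1\right)\right) 0 = \left(6 + 3 \left(\left(-12\right) \left(-1\right)\right)\right) 0 = \left(6 + 3 \cdot 12\right) 0 = \left(6 + 36\right) 0 = 42 \cdot 0 = 0$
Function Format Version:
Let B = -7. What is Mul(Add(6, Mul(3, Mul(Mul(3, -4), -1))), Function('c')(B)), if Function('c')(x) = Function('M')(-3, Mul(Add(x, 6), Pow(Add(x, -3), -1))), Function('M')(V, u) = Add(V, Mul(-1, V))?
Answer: 0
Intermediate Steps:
Function('M')(V, u) = 0
Function('c')(x) = 0
Mul(Add(6, Mul(3, Mul(Mul(3, -4), -1))), Function('c')(B)) = Mul(Add(6, Mul(3, Mul(Mul(3, -4), -1))), 0) = Mul(Add(6, Mul(3, Mul(-12, -1))), 0) = Mul(Add(6, Mul(3, 12)), 0) = Mul(Add(6, 36), 0) = Mul(42, 0) = 0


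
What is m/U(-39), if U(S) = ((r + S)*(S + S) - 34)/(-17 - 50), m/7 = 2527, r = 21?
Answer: -1185163/1370 ≈ -865.08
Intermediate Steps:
m = 17689 (m = 7*2527 = 17689)
U(S) = 34/67 - 2*S*(21 + S)/67 (U(S) = ((21 + S)*(S + S) - 34)/(-17 - 50) = ((21 + S)*(2*S) - 34)/(-67) = (2*S*(21 + S) - 34)*(-1/67) = (-34 + 2*S*(21 + S))*(-1/67) = 34/67 - 2*S*(21 + S)/67)
m/U(-39) = 17689/(34/67 - 42/67*(-39) - 2/67*(-39)²) = 17689/(34/67 + 1638/67 - 2/67*1521) = 17689/(34/67 + 1638/67 - 3042/67) = 17689/(-1370/67) = 17689*(-67/1370) = -1185163/1370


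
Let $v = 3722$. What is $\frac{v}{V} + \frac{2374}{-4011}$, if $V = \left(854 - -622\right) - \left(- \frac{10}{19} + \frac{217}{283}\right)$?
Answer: $\frac{6826094852}{3536435861} \approx 1.9302$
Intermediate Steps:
$V = \frac{7935159}{5377}$ ($V = \left(854 + 622\right) - \frac{1293}{5377} = 1476 + \left(- \frac{217}{283} + \frac{10}{19}\right) = 1476 - \frac{1293}{5377} = \frac{7935159}{5377} \approx 1475.8$)
$\frac{v}{V} + \frac{2374}{-4011} = \frac{3722}{\frac{7935159}{5377}} + \frac{2374}{-4011} = 3722 \cdot \frac{5377}{7935159} + 2374 \left(- \frac{1}{4011}\right) = \frac{20013194}{7935159} - \frac{2374}{4011} = \frac{6826094852}{3536435861}$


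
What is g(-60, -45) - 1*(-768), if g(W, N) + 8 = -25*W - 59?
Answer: 2201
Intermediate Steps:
g(W, N) = -67 - 25*W (g(W, N) = -8 + (-25*W - 59) = -8 + (-59 - 25*W) = -67 - 25*W)
g(-60, -45) - 1*(-768) = (-67 - 25*(-60)) - 1*(-768) = (-67 + 1500) + 768 = 1433 + 768 = 2201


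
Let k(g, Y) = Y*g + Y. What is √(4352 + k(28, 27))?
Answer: √5135 ≈ 71.659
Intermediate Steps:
k(g, Y) = Y + Y*g
√(4352 + k(28, 27)) = √(4352 + 27*(1 + 28)) = √(4352 + 27*29) = √(4352 + 783) = √5135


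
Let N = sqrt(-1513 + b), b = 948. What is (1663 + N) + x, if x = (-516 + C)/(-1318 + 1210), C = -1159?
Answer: 181279/108 + I*sqrt(565) ≈ 1678.5 + 23.77*I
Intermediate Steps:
N = I*sqrt(565) (N = sqrt(-1513 + 948) = sqrt(-565) = I*sqrt(565) ≈ 23.77*I)
x = 1675/108 (x = (-516 - 1159)/(-1318 + 1210) = -1675/(-108) = -1675*(-1/108) = 1675/108 ≈ 15.509)
(1663 + N) + x = (1663 + I*sqrt(565)) + 1675/108 = 181279/108 + I*sqrt(565)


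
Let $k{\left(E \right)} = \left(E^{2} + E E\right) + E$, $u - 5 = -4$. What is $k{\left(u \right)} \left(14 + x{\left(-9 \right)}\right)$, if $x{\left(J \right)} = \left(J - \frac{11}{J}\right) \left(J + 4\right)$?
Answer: $\frac{476}{3} \approx 158.67$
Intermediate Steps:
$u = 1$ ($u = 5 - 4 = 1$)
$x{\left(J \right)} = \left(4 + J\right) \left(J - \frac{11}{J}\right)$ ($x{\left(J \right)} = \left(J - \frac{11}{J}\right) \left(4 + J\right) = \left(4 + J\right) \left(J - \frac{11}{J}\right)$)
$k{\left(E \right)} = E + 2 E^{2}$ ($k{\left(E \right)} = \left(E^{2} + E^{2}\right) + E = 2 E^{2} + E = E + 2 E^{2}$)
$k{\left(u \right)} \left(14 + x{\left(-9 \right)}\right) = 1 \left(1 + 2 \cdot 1\right) \left(14 + \left(-11 + \left(-9\right)^{2} - \frac{44}{-9} + 4 \left(-9\right)\right)\right) = 1 \left(1 + 2\right) \left(14 - - \frac{350}{9}\right) = 1 \cdot 3 \left(14 + \left(-11 + 81 + \frac{44}{9} - 36\right)\right) = 3 \left(14 + \frac{350}{9}\right) = 3 \cdot \frac{476}{9} = \frac{476}{3}$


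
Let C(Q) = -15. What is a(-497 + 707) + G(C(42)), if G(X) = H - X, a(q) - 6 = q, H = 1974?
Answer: 2205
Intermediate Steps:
a(q) = 6 + q
G(X) = 1974 - X
a(-497 + 707) + G(C(42)) = (6 + (-497 + 707)) + (1974 - 1*(-15)) = (6 + 210) + (1974 + 15) = 216 + 1989 = 2205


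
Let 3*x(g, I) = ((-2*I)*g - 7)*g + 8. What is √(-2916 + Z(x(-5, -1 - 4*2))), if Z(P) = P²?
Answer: √216805/3 ≈ 155.21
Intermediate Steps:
x(g, I) = 8/3 + g*(-7 - 2*I*g)/3 (x(g, I) = (((-2*I)*g - 7)*g + 8)/3 = ((-2*I*g - 7)*g + 8)/3 = ((-7 - 2*I*g)*g + 8)/3 = (g*(-7 - 2*I*g) + 8)/3 = (8 + g*(-7 - 2*I*g))/3 = 8/3 + g*(-7 - 2*I*g)/3)
√(-2916 + Z(x(-5, -1 - 4*2))) = √(-2916 + (8/3 - 7/3*(-5) - ⅔*(-1 - 4*2)*(-5)²)²) = √(-2916 + (8/3 + 35/3 - ⅔*(-1 - 8)*25)²) = √(-2916 + (8/3 + 35/3 - ⅔*(-9)*25)²) = √(-2916 + (8/3 + 35/3 + 150)²) = √(-2916 + (493/3)²) = √(-2916 + 243049/9) = √(216805/9) = √216805/3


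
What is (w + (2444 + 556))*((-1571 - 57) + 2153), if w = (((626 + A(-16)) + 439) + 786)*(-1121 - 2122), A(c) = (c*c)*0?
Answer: -3149891325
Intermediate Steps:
A(c) = 0 (A(c) = c**2*0 = 0)
w = -6002793 (w = (((626 + 0) + 439) + 786)*(-1121 - 2122) = ((626 + 439) + 786)*(-3243) = (1065 + 786)*(-3243) = 1851*(-3243) = -6002793)
(w + (2444 + 556))*((-1571 - 57) + 2153) = (-6002793 + (2444 + 556))*((-1571 - 57) + 2153) = (-6002793 + 3000)*(-1628 + 2153) = -5999793*525 = -3149891325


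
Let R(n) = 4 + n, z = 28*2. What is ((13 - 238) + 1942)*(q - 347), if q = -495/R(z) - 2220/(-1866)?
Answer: -756254367/1244 ≈ -6.0792e+5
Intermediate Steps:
z = 56
q = -8783/1244 (q = -495/(4 + 56) - 2220/(-1866) = -495/60 - 2220*(-1/1866) = -495*1/60 + 370/311 = -33/4 + 370/311 = -8783/1244 ≈ -7.0603)
((13 - 238) + 1942)*(q - 347) = ((13 - 238) + 1942)*(-8783/1244 - 347) = (-225 + 1942)*(-440451/1244) = 1717*(-440451/1244) = -756254367/1244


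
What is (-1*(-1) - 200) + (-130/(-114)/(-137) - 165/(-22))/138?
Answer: -428784511/2155284 ≈ -198.95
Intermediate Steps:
(-1*(-1) - 200) + (-130/(-114)/(-137) - 165/(-22))/138 = (1 - 200) + (-130*(-1/114)*(-1/137) - 165*(-1/22))*(1/138) = -199 + ((65/57)*(-1/137) + 15/2)*(1/138) = -199 + (-65/7809 + 15/2)*(1/138) = -199 + (117005/15618)*(1/138) = -199 + 117005/2155284 = -428784511/2155284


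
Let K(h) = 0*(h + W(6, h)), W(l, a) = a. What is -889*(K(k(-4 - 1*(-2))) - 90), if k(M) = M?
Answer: 80010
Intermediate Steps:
K(h) = 0 (K(h) = 0*(h + h) = 0*(2*h) = 0)
-889*(K(k(-4 - 1*(-2))) - 90) = -889*(0 - 90) = -889*(-90) = 80010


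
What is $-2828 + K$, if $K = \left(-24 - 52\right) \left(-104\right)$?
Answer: $5076$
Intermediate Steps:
$K = 7904$ ($K = \left(-76\right) \left(-104\right) = 7904$)
$-2828 + K = -2828 + 7904 = 5076$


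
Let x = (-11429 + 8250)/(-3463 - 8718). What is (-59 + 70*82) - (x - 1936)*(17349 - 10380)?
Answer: 164392902914/12181 ≈ 1.3496e+7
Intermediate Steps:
x = 3179/12181 (x = -3179/(-12181) = -3179*(-1/12181) = 3179/12181 ≈ 0.26098)
(-59 + 70*82) - (x - 1936)*(17349 - 10380) = (-59 + 70*82) - (3179/12181 - 1936)*(17349 - 10380) = (-59 + 5740) - (-23579237)*6969/12181 = 5681 - 1*(-164323702653/12181) = 5681 + 164323702653/12181 = 164392902914/12181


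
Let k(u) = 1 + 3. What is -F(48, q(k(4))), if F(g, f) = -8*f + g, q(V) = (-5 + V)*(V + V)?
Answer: -112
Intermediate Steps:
k(u) = 4
q(V) = 2*V*(-5 + V) (q(V) = (-5 + V)*(2*V) = 2*V*(-5 + V))
F(g, f) = g - 8*f
-F(48, q(k(4))) = -(48 - 16*4*(-5 + 4)) = -(48 - 16*4*(-1)) = -(48 - 8*(-8)) = -(48 + 64) = -1*112 = -112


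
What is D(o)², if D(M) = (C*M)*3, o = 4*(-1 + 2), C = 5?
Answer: 3600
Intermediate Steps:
o = 4 (o = 4*1 = 4)
D(M) = 15*M (D(M) = (5*M)*3 = 15*M)
D(o)² = (15*4)² = 60² = 3600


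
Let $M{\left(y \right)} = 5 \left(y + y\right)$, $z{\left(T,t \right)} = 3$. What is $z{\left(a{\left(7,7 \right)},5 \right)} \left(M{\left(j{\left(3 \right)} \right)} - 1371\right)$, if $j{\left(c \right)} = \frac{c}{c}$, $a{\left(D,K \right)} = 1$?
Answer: $-4083$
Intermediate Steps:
$j{\left(c \right)} = 1$
$M{\left(y \right)} = 10 y$ ($M{\left(y \right)} = 5 \cdot 2 y = 10 y$)
$z{\left(a{\left(7,7 \right)},5 \right)} \left(M{\left(j{\left(3 \right)} \right)} - 1371\right) = 3 \left(10 \cdot 1 - 1371\right) = 3 \left(10 - 1371\right) = 3 \left(-1361\right) = -4083$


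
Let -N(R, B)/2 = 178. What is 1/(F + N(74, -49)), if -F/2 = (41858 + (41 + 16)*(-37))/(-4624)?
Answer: -2312/783323 ≈ -0.0029515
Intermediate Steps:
N(R, B) = -356 (N(R, B) = -2*178 = -356)
F = 39749/2312 (F = -2*(41858 + (41 + 16)*(-37))/(-4624) = -2*(41858 + 57*(-37))*(-1)/4624 = -2*(41858 - 2109)*(-1)/4624 = -79498*(-1)/4624 = -2*(-39749/4624) = 39749/2312 ≈ 17.192)
1/(F + N(74, -49)) = 1/(39749/2312 - 356) = 1/(-783323/2312) = -2312/783323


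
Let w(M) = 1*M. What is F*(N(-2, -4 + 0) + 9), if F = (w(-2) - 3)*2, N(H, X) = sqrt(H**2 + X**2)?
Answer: -90 - 20*sqrt(5) ≈ -134.72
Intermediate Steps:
w(M) = M
F = -10 (F = (-2 - 3)*2 = -5*2 = -10)
F*(N(-2, -4 + 0) + 9) = -10*(sqrt((-2)**2 + (-4 + 0)**2) + 9) = -10*(sqrt(4 + (-4)**2) + 9) = -10*(sqrt(4 + 16) + 9) = -10*(sqrt(20) + 9) = -10*(2*sqrt(5) + 9) = -10*(9 + 2*sqrt(5)) = -90 - 20*sqrt(5)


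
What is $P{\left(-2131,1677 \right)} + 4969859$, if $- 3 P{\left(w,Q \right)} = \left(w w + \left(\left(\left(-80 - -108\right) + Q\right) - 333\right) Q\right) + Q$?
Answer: $\frac{8065895}{3} \approx 2.6886 \cdot 10^{6}$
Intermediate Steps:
$P{\left(w,Q \right)} = - \frac{Q}{3} - \frac{w^{2}}{3} - \frac{Q \left(-305 + Q\right)}{3}$ ($P{\left(w,Q \right)} = - \frac{\left(w w + \left(\left(\left(-80 - -108\right) + Q\right) - 333\right) Q\right) + Q}{3} = - \frac{\left(w^{2} + \left(\left(\left(-80 + 108\right) + Q\right) - 333\right) Q\right) + Q}{3} = - \frac{\left(w^{2} + \left(\left(28 + Q\right) - 333\right) Q\right) + Q}{3} = - \frac{\left(w^{2} + \left(-305 + Q\right) Q\right) + Q}{3} = - \frac{\left(w^{2} + Q \left(-305 + Q\right)\right) + Q}{3} = - \frac{Q + w^{2} + Q \left(-305 + Q\right)}{3} = - \frac{Q}{3} - \frac{w^{2}}{3} - \frac{Q \left(-305 + Q\right)}{3}$)
$P{\left(-2131,1677 \right)} + 4969859 = \left(- \frac{1677^{2}}{3} - \frac{\left(-2131\right)^{2}}{3} + \frac{304}{3} \cdot 1677\right) + 4969859 = \left(\left(- \frac{1}{3}\right) 2812329 - \frac{4541161}{3} + 169936\right) + 4969859 = \left(-937443 - \frac{4541161}{3} + 169936\right) + 4969859 = - \frac{6843682}{3} + 4969859 = \frac{8065895}{3}$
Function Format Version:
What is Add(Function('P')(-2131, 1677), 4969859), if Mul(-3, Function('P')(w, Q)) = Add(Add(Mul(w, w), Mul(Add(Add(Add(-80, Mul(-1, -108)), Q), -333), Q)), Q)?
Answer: Rational(8065895, 3) ≈ 2.6886e+6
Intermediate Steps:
Function('P')(w, Q) = Add(Mul(Rational(-1, 3), Q), Mul(Rational(-1, 3), Pow(w, 2)), Mul(Rational(-1, 3), Q, Add(-305, Q))) (Function('P')(w, Q) = Mul(Rational(-1, 3), Add(Add(Mul(w, w), Mul(Add(Add(Add(-80, Mul(-1, -108)), Q), -333), Q)), Q)) = Mul(Rational(-1, 3), Add(Add(Pow(w, 2), Mul(Add(Add(Add(-80, 108), Q), -333), Q)), Q)) = Mul(Rational(-1, 3), Add(Add(Pow(w, 2), Mul(Add(Add(28, Q), -333), Q)), Q)) = Mul(Rational(-1, 3), Add(Add(Pow(w, 2), Mul(Add(-305, Q), Q)), Q)) = Mul(Rational(-1, 3), Add(Add(Pow(w, 2), Mul(Q, Add(-305, Q))), Q)) = Mul(Rational(-1, 3), Add(Q, Pow(w, 2), Mul(Q, Add(-305, Q)))) = Add(Mul(Rational(-1, 3), Q), Mul(Rational(-1, 3), Pow(w, 2)), Mul(Rational(-1, 3), Q, Add(-305, Q))))
Add(Function('P')(-2131, 1677), 4969859) = Add(Add(Mul(Rational(-1, 3), Pow(1677, 2)), Mul(Rational(-1, 3), Pow(-2131, 2)), Mul(Rational(304, 3), 1677)), 4969859) = Add(Add(Mul(Rational(-1, 3), 2812329), Mul(Rational(-1, 3), 4541161), 169936), 4969859) = Add(Add(-937443, Rational(-4541161, 3), 169936), 4969859) = Add(Rational(-6843682, 3), 4969859) = Rational(8065895, 3)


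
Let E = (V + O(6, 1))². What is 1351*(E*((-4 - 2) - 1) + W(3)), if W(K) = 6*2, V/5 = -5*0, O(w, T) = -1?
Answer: 6755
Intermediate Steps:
V = 0 (V = 5*(-5*0) = 5*0 = 0)
W(K) = 12
E = 1 (E = (0 - 1)² = (-1)² = 1)
1351*(E*((-4 - 2) - 1) + W(3)) = 1351*(1*((-4 - 2) - 1) + 12) = 1351*(1*(-6 - 1) + 12) = 1351*(1*(-7) + 12) = 1351*(-7 + 12) = 1351*5 = 6755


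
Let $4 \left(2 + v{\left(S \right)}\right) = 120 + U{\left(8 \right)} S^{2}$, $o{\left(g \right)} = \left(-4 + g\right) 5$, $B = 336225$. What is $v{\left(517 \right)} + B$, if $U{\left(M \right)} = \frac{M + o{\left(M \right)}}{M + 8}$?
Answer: $\frac{7251071}{16} \approx 4.5319 \cdot 10^{5}$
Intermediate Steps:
$o{\left(g \right)} = -20 + 5 g$
$U{\left(M \right)} = \frac{-20 + 6 M}{8 + M}$ ($U{\left(M \right)} = \frac{M + \left(-20 + 5 M\right)}{M + 8} = \frac{-20 + 6 M}{8 + M}$)
$v{\left(S \right)} = 28 + \frac{7 S^{2}}{16}$ ($v{\left(S \right)} = -2 + \frac{120 + \frac{2 \left(-10 + 3 \cdot 8\right)}{8 + 8} S^{2}}{4} = -2 + \frac{120 + \frac{2 \left(-10 + 24\right)}{16} S^{2}}{4} = -2 + \frac{120 + 2 \cdot \frac{1}{16} \cdot 14 S^{2}}{4} = -2 + \frac{120 + \frac{7 S^{2}}{4}}{4} = -2 + \left(30 + \frac{7 S^{2}}{16}\right) = 28 + \frac{7 S^{2}}{16}$)
$v{\left(517 \right)} + B = \left(28 + \frac{7 \cdot 517^{2}}{16}\right) + 336225 = \left(28 + \frac{7}{16} \cdot 267289\right) + 336225 = \left(28 + \frac{1871023}{16}\right) + 336225 = \frac{1871471}{16} + 336225 = \frac{7251071}{16}$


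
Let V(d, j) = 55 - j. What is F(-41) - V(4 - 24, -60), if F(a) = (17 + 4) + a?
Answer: -135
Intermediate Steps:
F(a) = 21 + a
F(-41) - V(4 - 24, -60) = (21 - 41) - (55 - 1*(-60)) = -20 - (55 + 60) = -20 - 1*115 = -20 - 115 = -135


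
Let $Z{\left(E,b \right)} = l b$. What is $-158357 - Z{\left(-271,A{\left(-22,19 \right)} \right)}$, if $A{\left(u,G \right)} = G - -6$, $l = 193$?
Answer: $-163182$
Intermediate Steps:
$A{\left(u,G \right)} = 6 + G$ ($A{\left(u,G \right)} = G + 6 = 6 + G$)
$Z{\left(E,b \right)} = 193 b$
$-158357 - Z{\left(-271,A{\left(-22,19 \right)} \right)} = -158357 - 193 \left(6 + 19\right) = -158357 - 193 \cdot 25 = -158357 - 4825 = -163182$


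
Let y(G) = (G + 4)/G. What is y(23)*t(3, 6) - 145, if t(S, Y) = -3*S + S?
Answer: -3497/23 ≈ -152.04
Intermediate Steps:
y(G) = (4 + G)/G
t(S, Y) = -2*S
y(23)*t(3, 6) - 145 = ((4 + 23)/23)*(-2*3) - 145 = ((1/23)*27)*(-6) - 145 = (27/23)*(-6) - 145 = -162/23 - 145 = -3497/23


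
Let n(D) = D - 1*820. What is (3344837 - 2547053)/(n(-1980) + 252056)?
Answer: 99723/31157 ≈ 3.2007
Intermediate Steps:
n(D) = -820 + D (n(D) = D - 820 = -820 + D)
(3344837 - 2547053)/(n(-1980) + 252056) = (3344837 - 2547053)/((-820 - 1980) + 252056) = 797784/(-2800 + 252056) = 797784/249256 = 797784*(1/249256) = 99723/31157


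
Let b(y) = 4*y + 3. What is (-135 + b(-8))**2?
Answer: 26896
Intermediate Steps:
b(y) = 3 + 4*y
(-135 + b(-8))**2 = (-135 + (3 + 4*(-8)))**2 = (-135 + (3 - 32))**2 = (-135 - 29)**2 = (-164)**2 = 26896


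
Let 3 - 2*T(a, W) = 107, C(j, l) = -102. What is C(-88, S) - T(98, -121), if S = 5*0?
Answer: -50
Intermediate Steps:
S = 0
T(a, W) = -52 (T(a, W) = 3/2 - ½*107 = 3/2 - 107/2 = -52)
C(-88, S) - T(98, -121) = -102 - 1*(-52) = -102 + 52 = -50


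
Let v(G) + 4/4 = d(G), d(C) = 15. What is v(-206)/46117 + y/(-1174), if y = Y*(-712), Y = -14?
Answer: -229838910/27070679 ≈ -8.4903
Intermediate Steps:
v(G) = 14 (v(G) = -1 + 15 = 14)
y = 9968 (y = -14*(-712) = 9968)
v(-206)/46117 + y/(-1174) = 14/46117 + 9968/(-1174) = 14*(1/46117) + 9968*(-1/1174) = 14/46117 - 4984/587 = -229838910/27070679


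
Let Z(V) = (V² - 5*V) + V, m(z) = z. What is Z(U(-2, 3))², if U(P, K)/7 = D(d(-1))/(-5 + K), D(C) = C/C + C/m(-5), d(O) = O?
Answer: 741321/625 ≈ 1186.1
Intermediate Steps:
D(C) = 1 - C/5 (D(C) = C/C + C/(-5) = 1 + C*(-⅕) = 1 - C/5)
U(P, K) = 42/(5*(-5 + K)) (U(P, K) = 7*((1 - ⅕*(-1))/(-5 + K)) = 7*((1 + ⅕)/(-5 + K)) = 7*(6/(5*(-5 + K))) = 42/(5*(-5 + K)))
Z(V) = V² - 4*V
Z(U(-2, 3))² = ((42/(5*(-5 + 3)))*(-4 + 42/(5*(-5 + 3))))² = (((42/5)/(-2))*(-4 + (42/5)/(-2)))² = (((42/5)*(-½))*(-4 + (42/5)*(-½)))² = (-21*(-4 - 21/5)/5)² = (-21/5*(-41/5))² = (861/25)² = 741321/625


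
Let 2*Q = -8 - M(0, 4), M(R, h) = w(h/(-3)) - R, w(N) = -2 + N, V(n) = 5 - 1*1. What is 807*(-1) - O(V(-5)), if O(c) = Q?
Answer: -2414/3 ≈ -804.67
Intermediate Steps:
V(n) = 4 (V(n) = 5 - 1 = 4)
M(R, h) = -2 - R - h/3 (M(R, h) = (-2 + h/(-3)) - R = (-2 + h*(-⅓)) - R = (-2 - h/3) - R = -2 - R - h/3)
Q = -7/3 (Q = (-8 - (-2 - 1*0 - ⅓*4))/2 = (-8 - (-2 + 0 - 4/3))/2 = (-8 - 1*(-10/3))/2 = (-8 + 10/3)/2 = (½)*(-14/3) = -7/3 ≈ -2.3333)
O(c) = -7/3
807*(-1) - O(V(-5)) = 807*(-1) - 1*(-7/3) = -807 + 7/3 = -2414/3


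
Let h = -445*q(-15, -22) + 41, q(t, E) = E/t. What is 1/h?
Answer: -3/1835 ≈ -0.0016349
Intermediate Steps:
h = -1835/3 (h = -(-9790)/(-15) + 41 = -(-9790)*(-1)/15 + 41 = -445*22/15 + 41 = -1958/3 + 41 = -1835/3 ≈ -611.67)
1/h = 1/(-1835/3) = -3/1835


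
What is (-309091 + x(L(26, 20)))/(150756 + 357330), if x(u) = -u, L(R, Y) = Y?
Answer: -103037/169362 ≈ -0.60838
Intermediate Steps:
(-309091 + x(L(26, 20)))/(150756 + 357330) = (-309091 - 1*20)/(150756 + 357330) = (-309091 - 20)/508086 = -309111*1/508086 = -103037/169362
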